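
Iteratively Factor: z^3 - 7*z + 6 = (z - 2)*(z^2 + 2*z - 3) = (z - 2)*(z - 1)*(z + 3)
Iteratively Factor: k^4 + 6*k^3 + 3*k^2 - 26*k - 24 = (k + 4)*(k^3 + 2*k^2 - 5*k - 6) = (k + 1)*(k + 4)*(k^2 + k - 6) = (k - 2)*(k + 1)*(k + 4)*(k + 3)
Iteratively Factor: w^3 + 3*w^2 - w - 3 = (w + 3)*(w^2 - 1) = (w + 1)*(w + 3)*(w - 1)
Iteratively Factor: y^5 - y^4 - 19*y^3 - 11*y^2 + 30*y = (y - 1)*(y^4 - 19*y^2 - 30*y) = (y - 1)*(y + 3)*(y^3 - 3*y^2 - 10*y) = y*(y - 1)*(y + 3)*(y^2 - 3*y - 10) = y*(y - 5)*(y - 1)*(y + 3)*(y + 2)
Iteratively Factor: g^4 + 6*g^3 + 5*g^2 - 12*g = (g)*(g^3 + 6*g^2 + 5*g - 12) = g*(g - 1)*(g^2 + 7*g + 12) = g*(g - 1)*(g + 3)*(g + 4)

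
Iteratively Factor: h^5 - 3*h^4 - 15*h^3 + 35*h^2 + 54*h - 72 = (h - 3)*(h^4 - 15*h^2 - 10*h + 24) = (h - 3)*(h + 3)*(h^3 - 3*h^2 - 6*h + 8) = (h - 3)*(h - 1)*(h + 3)*(h^2 - 2*h - 8) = (h - 3)*(h - 1)*(h + 2)*(h + 3)*(h - 4)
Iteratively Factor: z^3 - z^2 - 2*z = (z - 2)*(z^2 + z) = (z - 2)*(z + 1)*(z)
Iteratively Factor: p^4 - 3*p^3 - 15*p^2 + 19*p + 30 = (p - 5)*(p^3 + 2*p^2 - 5*p - 6) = (p - 5)*(p + 3)*(p^2 - p - 2) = (p - 5)*(p - 2)*(p + 3)*(p + 1)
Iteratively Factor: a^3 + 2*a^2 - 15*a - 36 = (a + 3)*(a^2 - a - 12) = (a - 4)*(a + 3)*(a + 3)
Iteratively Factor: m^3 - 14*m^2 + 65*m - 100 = (m - 5)*(m^2 - 9*m + 20) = (m - 5)*(m - 4)*(m - 5)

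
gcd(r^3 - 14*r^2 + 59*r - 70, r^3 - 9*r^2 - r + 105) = r^2 - 12*r + 35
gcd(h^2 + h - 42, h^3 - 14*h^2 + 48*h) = h - 6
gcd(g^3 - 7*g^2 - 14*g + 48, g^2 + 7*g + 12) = g + 3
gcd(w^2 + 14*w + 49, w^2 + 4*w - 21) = w + 7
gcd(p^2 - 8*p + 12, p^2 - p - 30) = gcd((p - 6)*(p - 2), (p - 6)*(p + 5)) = p - 6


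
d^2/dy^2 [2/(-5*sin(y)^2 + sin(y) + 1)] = 2*(-100*sin(y)^4 + 15*sin(y)^3 + 129*sin(y)^2 - 29*sin(y) + 12)/(-5*sin(y)^2 + sin(y) + 1)^3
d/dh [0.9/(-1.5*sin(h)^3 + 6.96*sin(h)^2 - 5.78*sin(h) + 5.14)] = (4.05*sin(h)^2 - 12.528*sin(h) + 5.202)*cos(h)/(1.5*sin(h)^3 - 6.96*sin(h)^2 + 5.78*sin(h) - 5.14)^2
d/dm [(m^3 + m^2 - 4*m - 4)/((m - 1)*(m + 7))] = (m^4 + 12*m^3 - 11*m^2 - 6*m + 52)/(m^4 + 12*m^3 + 22*m^2 - 84*m + 49)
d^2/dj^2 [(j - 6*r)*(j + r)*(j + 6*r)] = 6*j + 2*r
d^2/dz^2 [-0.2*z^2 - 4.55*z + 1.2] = -0.400000000000000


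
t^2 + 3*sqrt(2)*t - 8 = (t - sqrt(2))*(t + 4*sqrt(2))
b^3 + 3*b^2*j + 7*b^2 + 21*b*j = b*(b + 7)*(b + 3*j)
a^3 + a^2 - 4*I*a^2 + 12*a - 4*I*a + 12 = (a + 1)*(a - 6*I)*(a + 2*I)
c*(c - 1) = c^2 - c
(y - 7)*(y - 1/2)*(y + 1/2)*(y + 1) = y^4 - 6*y^3 - 29*y^2/4 + 3*y/2 + 7/4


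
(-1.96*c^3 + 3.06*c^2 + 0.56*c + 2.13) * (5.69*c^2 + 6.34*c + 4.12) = -11.1524*c^5 + 4.985*c^4 + 14.5116*c^3 + 28.2773*c^2 + 15.8114*c + 8.7756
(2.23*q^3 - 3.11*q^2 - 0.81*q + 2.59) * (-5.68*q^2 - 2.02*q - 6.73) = -12.6664*q^5 + 13.1602*q^4 - 4.1249*q^3 + 7.8553*q^2 + 0.219500000000001*q - 17.4307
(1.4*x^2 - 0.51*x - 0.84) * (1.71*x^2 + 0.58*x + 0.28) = 2.394*x^4 - 0.0601*x^3 - 1.3402*x^2 - 0.63*x - 0.2352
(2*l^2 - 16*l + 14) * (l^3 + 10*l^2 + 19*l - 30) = 2*l^5 + 4*l^4 - 108*l^3 - 224*l^2 + 746*l - 420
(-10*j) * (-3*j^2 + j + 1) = 30*j^3 - 10*j^2 - 10*j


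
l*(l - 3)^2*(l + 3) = l^4 - 3*l^3 - 9*l^2 + 27*l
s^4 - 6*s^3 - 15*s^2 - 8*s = s*(s - 8)*(s + 1)^2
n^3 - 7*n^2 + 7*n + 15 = (n - 5)*(n - 3)*(n + 1)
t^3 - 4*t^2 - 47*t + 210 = (t - 6)*(t - 5)*(t + 7)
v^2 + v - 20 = (v - 4)*(v + 5)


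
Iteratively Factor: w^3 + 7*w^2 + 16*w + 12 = (w + 2)*(w^2 + 5*w + 6) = (w + 2)^2*(w + 3)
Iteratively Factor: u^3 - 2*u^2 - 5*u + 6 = (u - 1)*(u^2 - u - 6) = (u - 1)*(u + 2)*(u - 3)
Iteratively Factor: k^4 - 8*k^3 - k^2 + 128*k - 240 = (k + 4)*(k^3 - 12*k^2 + 47*k - 60) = (k - 3)*(k + 4)*(k^2 - 9*k + 20) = (k - 5)*(k - 3)*(k + 4)*(k - 4)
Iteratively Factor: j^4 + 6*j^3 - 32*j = (j + 4)*(j^3 + 2*j^2 - 8*j) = (j + 4)^2*(j^2 - 2*j) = j*(j + 4)^2*(j - 2)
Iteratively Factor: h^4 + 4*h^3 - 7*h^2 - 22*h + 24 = (h + 3)*(h^3 + h^2 - 10*h + 8) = (h - 2)*(h + 3)*(h^2 + 3*h - 4) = (h - 2)*(h + 3)*(h + 4)*(h - 1)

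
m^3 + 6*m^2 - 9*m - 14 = (m - 2)*(m + 1)*(m + 7)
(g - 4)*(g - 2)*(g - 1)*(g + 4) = g^4 - 3*g^3 - 14*g^2 + 48*g - 32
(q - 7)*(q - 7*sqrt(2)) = q^2 - 7*sqrt(2)*q - 7*q + 49*sqrt(2)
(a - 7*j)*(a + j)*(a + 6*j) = a^3 - 43*a*j^2 - 42*j^3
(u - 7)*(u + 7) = u^2 - 49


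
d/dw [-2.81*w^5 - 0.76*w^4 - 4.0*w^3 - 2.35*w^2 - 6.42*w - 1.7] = -14.05*w^4 - 3.04*w^3 - 12.0*w^2 - 4.7*w - 6.42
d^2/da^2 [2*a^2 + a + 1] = 4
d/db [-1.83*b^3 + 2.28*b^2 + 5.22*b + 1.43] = -5.49*b^2 + 4.56*b + 5.22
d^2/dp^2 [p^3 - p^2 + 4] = 6*p - 2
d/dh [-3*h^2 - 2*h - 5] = -6*h - 2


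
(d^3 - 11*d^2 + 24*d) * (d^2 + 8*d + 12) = d^5 - 3*d^4 - 52*d^3 + 60*d^2 + 288*d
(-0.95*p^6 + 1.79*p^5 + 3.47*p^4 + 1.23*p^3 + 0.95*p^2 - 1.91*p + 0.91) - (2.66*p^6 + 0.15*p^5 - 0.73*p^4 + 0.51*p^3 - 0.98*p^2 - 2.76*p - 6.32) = -3.61*p^6 + 1.64*p^5 + 4.2*p^4 + 0.72*p^3 + 1.93*p^2 + 0.85*p + 7.23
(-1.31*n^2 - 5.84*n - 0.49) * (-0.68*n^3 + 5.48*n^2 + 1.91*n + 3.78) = 0.8908*n^5 - 3.2076*n^4 - 34.1721*n^3 - 18.7914*n^2 - 23.0111*n - 1.8522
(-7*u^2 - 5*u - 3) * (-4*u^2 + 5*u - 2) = 28*u^4 - 15*u^3 + u^2 - 5*u + 6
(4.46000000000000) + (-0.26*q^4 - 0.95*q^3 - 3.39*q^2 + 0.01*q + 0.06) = -0.26*q^4 - 0.95*q^3 - 3.39*q^2 + 0.01*q + 4.52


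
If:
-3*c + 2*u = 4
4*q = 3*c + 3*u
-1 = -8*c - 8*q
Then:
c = -11/23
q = 111/184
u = 59/46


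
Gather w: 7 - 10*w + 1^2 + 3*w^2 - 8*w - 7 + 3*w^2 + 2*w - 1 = 6*w^2 - 16*w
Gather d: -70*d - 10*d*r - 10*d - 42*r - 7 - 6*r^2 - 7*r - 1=d*(-10*r - 80) - 6*r^2 - 49*r - 8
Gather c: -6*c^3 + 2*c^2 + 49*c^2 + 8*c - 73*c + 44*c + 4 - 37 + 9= -6*c^3 + 51*c^2 - 21*c - 24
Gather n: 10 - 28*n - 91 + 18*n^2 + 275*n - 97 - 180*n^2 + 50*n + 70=-162*n^2 + 297*n - 108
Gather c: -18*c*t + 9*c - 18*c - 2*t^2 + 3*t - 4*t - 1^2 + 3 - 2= c*(-18*t - 9) - 2*t^2 - t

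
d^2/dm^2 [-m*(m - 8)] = -2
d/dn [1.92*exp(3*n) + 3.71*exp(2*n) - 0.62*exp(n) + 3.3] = (5.76*exp(2*n) + 7.42*exp(n) - 0.62)*exp(n)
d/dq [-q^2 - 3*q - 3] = -2*q - 3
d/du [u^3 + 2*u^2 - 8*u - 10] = 3*u^2 + 4*u - 8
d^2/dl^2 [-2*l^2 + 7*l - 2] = -4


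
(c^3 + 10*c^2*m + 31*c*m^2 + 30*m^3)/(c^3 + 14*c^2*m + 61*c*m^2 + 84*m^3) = (c^2 + 7*c*m + 10*m^2)/(c^2 + 11*c*m + 28*m^2)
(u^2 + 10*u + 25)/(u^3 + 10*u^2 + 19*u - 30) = (u + 5)/(u^2 + 5*u - 6)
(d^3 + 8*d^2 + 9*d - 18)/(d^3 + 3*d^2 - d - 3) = (d + 6)/(d + 1)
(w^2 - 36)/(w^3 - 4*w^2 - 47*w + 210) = (w + 6)/(w^2 + 2*w - 35)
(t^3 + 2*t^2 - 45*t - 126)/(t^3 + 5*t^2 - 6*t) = (t^2 - 4*t - 21)/(t*(t - 1))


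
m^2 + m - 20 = (m - 4)*(m + 5)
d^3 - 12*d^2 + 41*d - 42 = (d - 7)*(d - 3)*(d - 2)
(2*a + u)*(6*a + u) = 12*a^2 + 8*a*u + u^2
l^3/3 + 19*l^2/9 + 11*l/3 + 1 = (l/3 + 1)*(l + 1/3)*(l + 3)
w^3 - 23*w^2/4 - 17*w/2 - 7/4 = (w - 7)*(w + 1/4)*(w + 1)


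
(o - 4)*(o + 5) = o^2 + o - 20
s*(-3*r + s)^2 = 9*r^2*s - 6*r*s^2 + s^3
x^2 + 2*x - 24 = (x - 4)*(x + 6)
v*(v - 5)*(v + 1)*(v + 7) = v^4 + 3*v^3 - 33*v^2 - 35*v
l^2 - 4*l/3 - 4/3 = (l - 2)*(l + 2/3)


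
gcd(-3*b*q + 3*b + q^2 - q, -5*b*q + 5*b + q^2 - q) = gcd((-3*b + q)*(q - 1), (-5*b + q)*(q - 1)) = q - 1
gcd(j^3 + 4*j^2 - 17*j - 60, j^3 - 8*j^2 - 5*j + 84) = j^2 - j - 12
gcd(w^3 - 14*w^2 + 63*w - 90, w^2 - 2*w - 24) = w - 6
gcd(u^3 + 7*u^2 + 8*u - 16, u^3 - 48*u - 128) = u^2 + 8*u + 16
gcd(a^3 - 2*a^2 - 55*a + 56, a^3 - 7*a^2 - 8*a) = a - 8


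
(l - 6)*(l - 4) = l^2 - 10*l + 24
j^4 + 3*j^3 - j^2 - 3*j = j*(j - 1)*(j + 1)*(j + 3)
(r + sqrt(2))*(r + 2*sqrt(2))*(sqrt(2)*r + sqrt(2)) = sqrt(2)*r^3 + sqrt(2)*r^2 + 6*r^2 + 4*sqrt(2)*r + 6*r + 4*sqrt(2)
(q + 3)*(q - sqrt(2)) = q^2 - sqrt(2)*q + 3*q - 3*sqrt(2)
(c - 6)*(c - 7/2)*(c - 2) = c^3 - 23*c^2/2 + 40*c - 42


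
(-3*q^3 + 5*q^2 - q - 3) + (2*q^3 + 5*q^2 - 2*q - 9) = -q^3 + 10*q^2 - 3*q - 12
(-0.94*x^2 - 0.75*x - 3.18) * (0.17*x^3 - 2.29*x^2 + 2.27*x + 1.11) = -0.1598*x^5 + 2.0251*x^4 - 0.9569*x^3 + 4.5363*x^2 - 8.0511*x - 3.5298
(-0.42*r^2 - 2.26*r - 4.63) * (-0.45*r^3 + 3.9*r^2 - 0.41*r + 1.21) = 0.189*r^5 - 0.621*r^4 - 6.5583*r^3 - 17.6386*r^2 - 0.8363*r - 5.6023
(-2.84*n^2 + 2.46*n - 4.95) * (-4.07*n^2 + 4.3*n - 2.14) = 11.5588*n^4 - 22.2242*n^3 + 36.8021*n^2 - 26.5494*n + 10.593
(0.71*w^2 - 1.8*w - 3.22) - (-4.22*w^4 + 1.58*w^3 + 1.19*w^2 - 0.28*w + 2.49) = 4.22*w^4 - 1.58*w^3 - 0.48*w^2 - 1.52*w - 5.71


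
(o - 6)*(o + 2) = o^2 - 4*o - 12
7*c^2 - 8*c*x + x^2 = (-7*c + x)*(-c + x)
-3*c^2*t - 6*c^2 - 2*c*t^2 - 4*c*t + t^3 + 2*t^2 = (-3*c + t)*(c + t)*(t + 2)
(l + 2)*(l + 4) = l^2 + 6*l + 8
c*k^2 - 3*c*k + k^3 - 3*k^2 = k*(c + k)*(k - 3)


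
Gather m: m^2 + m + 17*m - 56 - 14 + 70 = m^2 + 18*m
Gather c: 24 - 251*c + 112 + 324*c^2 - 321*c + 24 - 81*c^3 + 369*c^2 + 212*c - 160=-81*c^3 + 693*c^2 - 360*c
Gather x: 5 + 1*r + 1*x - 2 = r + x + 3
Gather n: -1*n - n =-2*n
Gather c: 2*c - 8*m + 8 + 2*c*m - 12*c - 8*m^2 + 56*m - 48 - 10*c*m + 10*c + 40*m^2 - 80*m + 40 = -8*c*m + 32*m^2 - 32*m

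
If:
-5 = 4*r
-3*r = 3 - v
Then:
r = -5/4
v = -3/4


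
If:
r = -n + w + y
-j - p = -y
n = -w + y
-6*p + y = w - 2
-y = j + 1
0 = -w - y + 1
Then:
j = -1/2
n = -2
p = 0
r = 3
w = 3/2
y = -1/2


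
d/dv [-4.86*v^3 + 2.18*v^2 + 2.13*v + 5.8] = -14.58*v^2 + 4.36*v + 2.13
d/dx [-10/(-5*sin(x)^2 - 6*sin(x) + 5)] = -20*(5*sin(x) + 3)*cos(x)/(6*sin(x) - 5*cos(x)^2)^2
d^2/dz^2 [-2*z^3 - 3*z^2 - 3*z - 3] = -12*z - 6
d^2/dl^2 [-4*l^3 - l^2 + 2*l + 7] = -24*l - 2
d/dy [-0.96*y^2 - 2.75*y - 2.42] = -1.92*y - 2.75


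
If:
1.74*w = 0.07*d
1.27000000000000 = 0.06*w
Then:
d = 526.14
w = 21.17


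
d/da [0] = 0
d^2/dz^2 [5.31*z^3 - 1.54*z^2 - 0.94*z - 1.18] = 31.86*z - 3.08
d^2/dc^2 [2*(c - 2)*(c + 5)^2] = 12*c + 32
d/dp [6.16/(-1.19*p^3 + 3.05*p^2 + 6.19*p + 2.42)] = (21.9912*p^2 - 37.576*p - 38.1304)/(-1.19*p^3 + 3.05*p^2 + 6.19*p + 2.42)^2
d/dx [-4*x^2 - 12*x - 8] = -8*x - 12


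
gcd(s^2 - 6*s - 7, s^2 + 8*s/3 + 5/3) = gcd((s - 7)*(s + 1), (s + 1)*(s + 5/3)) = s + 1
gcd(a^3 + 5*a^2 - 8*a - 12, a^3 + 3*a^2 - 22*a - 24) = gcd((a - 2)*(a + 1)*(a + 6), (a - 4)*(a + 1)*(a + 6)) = a^2 + 7*a + 6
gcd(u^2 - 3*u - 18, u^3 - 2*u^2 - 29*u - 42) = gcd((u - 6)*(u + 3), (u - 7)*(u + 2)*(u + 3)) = u + 3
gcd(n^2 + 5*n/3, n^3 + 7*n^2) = n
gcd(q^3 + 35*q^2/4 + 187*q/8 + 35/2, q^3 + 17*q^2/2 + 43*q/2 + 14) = q^2 + 15*q/2 + 14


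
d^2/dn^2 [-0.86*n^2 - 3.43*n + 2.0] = -1.72000000000000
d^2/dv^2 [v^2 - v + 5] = 2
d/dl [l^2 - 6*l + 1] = 2*l - 6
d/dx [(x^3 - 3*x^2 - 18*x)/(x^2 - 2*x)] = (x^2 - 4*x + 24)/(x^2 - 4*x + 4)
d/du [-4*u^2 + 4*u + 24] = 4 - 8*u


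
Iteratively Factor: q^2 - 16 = (q - 4)*(q + 4)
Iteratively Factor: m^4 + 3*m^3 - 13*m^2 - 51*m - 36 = (m - 4)*(m^3 + 7*m^2 + 15*m + 9) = (m - 4)*(m + 3)*(m^2 + 4*m + 3) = (m - 4)*(m + 3)^2*(m + 1)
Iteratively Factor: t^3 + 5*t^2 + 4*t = (t + 1)*(t^2 + 4*t) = (t + 1)*(t + 4)*(t)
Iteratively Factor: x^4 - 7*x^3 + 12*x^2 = (x)*(x^3 - 7*x^2 + 12*x) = x*(x - 3)*(x^2 - 4*x) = x*(x - 4)*(x - 3)*(x)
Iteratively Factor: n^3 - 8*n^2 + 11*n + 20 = (n - 5)*(n^2 - 3*n - 4) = (n - 5)*(n - 4)*(n + 1)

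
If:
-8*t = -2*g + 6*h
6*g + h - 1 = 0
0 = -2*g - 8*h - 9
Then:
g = 17/46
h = -28/23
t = 185/184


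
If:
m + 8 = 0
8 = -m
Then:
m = -8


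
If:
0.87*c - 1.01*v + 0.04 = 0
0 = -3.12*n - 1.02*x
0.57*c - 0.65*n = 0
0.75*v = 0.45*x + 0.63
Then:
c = 0.32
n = 0.28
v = 0.32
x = -0.87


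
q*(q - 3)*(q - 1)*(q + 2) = q^4 - 2*q^3 - 5*q^2 + 6*q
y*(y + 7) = y^2 + 7*y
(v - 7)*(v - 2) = v^2 - 9*v + 14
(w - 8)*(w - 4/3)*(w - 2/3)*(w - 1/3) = w^4 - 31*w^3/3 + 182*w^2/9 - 344*w/27 + 64/27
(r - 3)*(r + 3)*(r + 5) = r^3 + 5*r^2 - 9*r - 45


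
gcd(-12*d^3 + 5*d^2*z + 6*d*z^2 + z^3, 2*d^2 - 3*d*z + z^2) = -d + z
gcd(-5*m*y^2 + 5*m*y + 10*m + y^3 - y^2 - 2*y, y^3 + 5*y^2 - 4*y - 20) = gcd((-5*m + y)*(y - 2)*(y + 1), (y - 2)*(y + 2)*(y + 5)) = y - 2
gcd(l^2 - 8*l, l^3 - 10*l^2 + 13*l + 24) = l - 8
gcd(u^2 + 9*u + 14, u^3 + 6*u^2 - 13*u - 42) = u^2 + 9*u + 14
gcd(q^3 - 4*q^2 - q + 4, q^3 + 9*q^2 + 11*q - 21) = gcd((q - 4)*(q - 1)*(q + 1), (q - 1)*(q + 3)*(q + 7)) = q - 1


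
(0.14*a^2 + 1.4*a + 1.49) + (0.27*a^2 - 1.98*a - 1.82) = 0.41*a^2 - 0.58*a - 0.33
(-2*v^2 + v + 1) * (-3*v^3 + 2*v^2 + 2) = 6*v^5 - 7*v^4 - v^3 - 2*v^2 + 2*v + 2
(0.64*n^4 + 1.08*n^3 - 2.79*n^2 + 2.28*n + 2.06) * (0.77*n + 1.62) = 0.4928*n^5 + 1.8684*n^4 - 0.3987*n^3 - 2.7642*n^2 + 5.2798*n + 3.3372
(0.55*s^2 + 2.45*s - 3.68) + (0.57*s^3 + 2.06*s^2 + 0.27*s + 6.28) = 0.57*s^3 + 2.61*s^2 + 2.72*s + 2.6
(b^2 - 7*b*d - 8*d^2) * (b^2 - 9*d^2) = b^4 - 7*b^3*d - 17*b^2*d^2 + 63*b*d^3 + 72*d^4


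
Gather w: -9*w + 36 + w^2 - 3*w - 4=w^2 - 12*w + 32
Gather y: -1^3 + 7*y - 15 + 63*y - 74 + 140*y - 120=210*y - 210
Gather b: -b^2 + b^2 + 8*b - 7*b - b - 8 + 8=0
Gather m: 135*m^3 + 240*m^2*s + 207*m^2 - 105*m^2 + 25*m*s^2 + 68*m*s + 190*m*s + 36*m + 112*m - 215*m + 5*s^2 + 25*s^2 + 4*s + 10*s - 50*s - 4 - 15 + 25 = 135*m^3 + m^2*(240*s + 102) + m*(25*s^2 + 258*s - 67) + 30*s^2 - 36*s + 6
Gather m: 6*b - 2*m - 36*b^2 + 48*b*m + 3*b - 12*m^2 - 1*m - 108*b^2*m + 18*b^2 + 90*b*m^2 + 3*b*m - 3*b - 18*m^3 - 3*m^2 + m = -18*b^2 + 6*b - 18*m^3 + m^2*(90*b - 15) + m*(-108*b^2 + 51*b - 2)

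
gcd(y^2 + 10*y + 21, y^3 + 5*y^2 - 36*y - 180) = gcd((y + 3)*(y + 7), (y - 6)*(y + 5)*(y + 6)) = 1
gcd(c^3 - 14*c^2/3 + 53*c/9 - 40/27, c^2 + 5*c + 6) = 1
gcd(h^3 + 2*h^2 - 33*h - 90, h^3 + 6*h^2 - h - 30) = h^2 + 8*h + 15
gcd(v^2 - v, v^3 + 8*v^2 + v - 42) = 1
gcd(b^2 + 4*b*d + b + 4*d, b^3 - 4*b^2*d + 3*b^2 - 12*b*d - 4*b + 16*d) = 1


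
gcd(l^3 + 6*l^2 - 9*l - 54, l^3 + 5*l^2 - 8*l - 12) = l + 6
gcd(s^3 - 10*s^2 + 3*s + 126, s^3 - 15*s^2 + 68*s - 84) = s^2 - 13*s + 42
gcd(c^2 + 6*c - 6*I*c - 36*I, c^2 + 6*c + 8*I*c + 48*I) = c + 6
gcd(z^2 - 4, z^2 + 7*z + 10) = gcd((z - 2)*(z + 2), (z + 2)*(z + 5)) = z + 2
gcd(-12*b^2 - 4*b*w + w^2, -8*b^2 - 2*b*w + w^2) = 2*b + w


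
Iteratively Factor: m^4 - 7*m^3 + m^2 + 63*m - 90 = (m - 5)*(m^3 - 2*m^2 - 9*m + 18) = (m - 5)*(m - 2)*(m^2 - 9) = (m - 5)*(m - 3)*(m - 2)*(m + 3)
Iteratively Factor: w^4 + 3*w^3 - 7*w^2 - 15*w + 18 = (w - 2)*(w^3 + 5*w^2 + 3*w - 9) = (w - 2)*(w + 3)*(w^2 + 2*w - 3) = (w - 2)*(w - 1)*(w + 3)*(w + 3)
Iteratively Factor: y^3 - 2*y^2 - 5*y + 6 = (y + 2)*(y^2 - 4*y + 3) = (y - 1)*(y + 2)*(y - 3)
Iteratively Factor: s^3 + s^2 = (s + 1)*(s^2) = s*(s + 1)*(s)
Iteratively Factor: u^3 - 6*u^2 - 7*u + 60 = (u + 3)*(u^2 - 9*u + 20) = (u - 4)*(u + 3)*(u - 5)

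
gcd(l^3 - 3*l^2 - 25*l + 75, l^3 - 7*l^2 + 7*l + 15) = l^2 - 8*l + 15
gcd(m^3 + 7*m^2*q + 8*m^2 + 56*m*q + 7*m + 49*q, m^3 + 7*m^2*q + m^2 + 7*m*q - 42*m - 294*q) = m^2 + 7*m*q + 7*m + 49*q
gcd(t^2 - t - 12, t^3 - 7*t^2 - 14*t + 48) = t + 3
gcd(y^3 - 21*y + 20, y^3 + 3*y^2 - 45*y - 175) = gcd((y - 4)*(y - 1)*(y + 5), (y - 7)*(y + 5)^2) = y + 5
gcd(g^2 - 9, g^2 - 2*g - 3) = g - 3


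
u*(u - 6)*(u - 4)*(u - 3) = u^4 - 13*u^3 + 54*u^2 - 72*u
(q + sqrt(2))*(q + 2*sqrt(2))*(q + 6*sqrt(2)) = q^3 + 9*sqrt(2)*q^2 + 40*q + 24*sqrt(2)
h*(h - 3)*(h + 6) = h^3 + 3*h^2 - 18*h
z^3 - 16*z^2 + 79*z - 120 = (z - 8)*(z - 5)*(z - 3)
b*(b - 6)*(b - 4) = b^3 - 10*b^2 + 24*b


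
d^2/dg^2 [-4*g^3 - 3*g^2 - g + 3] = -24*g - 6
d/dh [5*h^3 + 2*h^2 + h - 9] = 15*h^2 + 4*h + 1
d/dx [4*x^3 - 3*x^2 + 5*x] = 12*x^2 - 6*x + 5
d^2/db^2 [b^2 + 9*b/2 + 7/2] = 2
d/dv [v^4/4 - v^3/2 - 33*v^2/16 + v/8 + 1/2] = v^3 - 3*v^2/2 - 33*v/8 + 1/8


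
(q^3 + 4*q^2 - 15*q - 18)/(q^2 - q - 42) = (q^2 - 2*q - 3)/(q - 7)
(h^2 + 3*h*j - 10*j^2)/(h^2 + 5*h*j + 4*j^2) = (h^2 + 3*h*j - 10*j^2)/(h^2 + 5*h*j + 4*j^2)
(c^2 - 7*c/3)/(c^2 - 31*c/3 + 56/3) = c/(c - 8)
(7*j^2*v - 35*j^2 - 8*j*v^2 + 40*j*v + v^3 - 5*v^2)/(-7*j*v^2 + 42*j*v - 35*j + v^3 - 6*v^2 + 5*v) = (-j + v)/(v - 1)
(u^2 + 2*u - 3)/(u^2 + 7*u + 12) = (u - 1)/(u + 4)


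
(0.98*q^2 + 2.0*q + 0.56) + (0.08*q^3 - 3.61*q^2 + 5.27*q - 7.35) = 0.08*q^3 - 2.63*q^2 + 7.27*q - 6.79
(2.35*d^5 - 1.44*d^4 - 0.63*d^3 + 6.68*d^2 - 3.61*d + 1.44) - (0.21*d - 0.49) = 2.35*d^5 - 1.44*d^4 - 0.63*d^3 + 6.68*d^2 - 3.82*d + 1.93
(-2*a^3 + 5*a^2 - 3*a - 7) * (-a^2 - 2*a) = 2*a^5 - a^4 - 7*a^3 + 13*a^2 + 14*a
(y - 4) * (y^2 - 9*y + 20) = y^3 - 13*y^2 + 56*y - 80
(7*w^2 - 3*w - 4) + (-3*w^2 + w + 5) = 4*w^2 - 2*w + 1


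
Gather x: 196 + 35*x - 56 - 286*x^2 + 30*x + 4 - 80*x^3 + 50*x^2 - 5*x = -80*x^3 - 236*x^2 + 60*x + 144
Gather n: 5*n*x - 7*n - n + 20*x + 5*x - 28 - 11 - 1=n*(5*x - 8) + 25*x - 40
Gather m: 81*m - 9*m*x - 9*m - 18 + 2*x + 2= m*(72 - 9*x) + 2*x - 16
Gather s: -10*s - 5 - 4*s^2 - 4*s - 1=-4*s^2 - 14*s - 6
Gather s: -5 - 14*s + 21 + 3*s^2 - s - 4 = 3*s^2 - 15*s + 12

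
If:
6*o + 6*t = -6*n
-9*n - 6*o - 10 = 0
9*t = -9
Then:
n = -16/3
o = 19/3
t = -1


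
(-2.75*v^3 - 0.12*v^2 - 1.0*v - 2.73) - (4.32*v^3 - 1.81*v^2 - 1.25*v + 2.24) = -7.07*v^3 + 1.69*v^2 + 0.25*v - 4.97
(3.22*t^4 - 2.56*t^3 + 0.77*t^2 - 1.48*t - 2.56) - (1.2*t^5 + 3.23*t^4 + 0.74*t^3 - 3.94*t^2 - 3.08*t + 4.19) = -1.2*t^5 - 0.00999999999999979*t^4 - 3.3*t^3 + 4.71*t^2 + 1.6*t - 6.75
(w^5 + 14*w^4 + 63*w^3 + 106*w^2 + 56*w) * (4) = 4*w^5 + 56*w^4 + 252*w^3 + 424*w^2 + 224*w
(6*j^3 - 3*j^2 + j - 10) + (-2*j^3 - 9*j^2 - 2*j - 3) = 4*j^3 - 12*j^2 - j - 13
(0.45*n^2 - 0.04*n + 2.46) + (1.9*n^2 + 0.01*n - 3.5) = 2.35*n^2 - 0.03*n - 1.04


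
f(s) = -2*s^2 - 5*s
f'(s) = -4*s - 5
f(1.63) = -13.46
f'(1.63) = -11.52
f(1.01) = -7.09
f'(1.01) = -9.04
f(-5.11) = -26.67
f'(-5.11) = 15.44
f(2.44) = -24.11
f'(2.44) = -14.76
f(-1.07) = 3.06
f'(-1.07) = -0.72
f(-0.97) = 2.97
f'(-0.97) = -1.12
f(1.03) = -7.27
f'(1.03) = -9.12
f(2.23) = -21.10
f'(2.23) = -13.92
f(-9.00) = -117.00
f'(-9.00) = 31.00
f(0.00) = 0.00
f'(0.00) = -5.00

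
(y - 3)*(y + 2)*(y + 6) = y^3 + 5*y^2 - 12*y - 36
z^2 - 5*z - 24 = (z - 8)*(z + 3)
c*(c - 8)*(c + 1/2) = c^3 - 15*c^2/2 - 4*c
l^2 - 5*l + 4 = (l - 4)*(l - 1)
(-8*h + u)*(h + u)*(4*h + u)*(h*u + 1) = -32*h^4*u - 36*h^3*u^2 - 32*h^3 - 3*h^2*u^3 - 36*h^2*u + h*u^4 - 3*h*u^2 + u^3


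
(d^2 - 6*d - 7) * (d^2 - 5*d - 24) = d^4 - 11*d^3 - d^2 + 179*d + 168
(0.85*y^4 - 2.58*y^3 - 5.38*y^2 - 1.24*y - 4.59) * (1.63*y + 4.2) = 1.3855*y^5 - 0.6354*y^4 - 19.6054*y^3 - 24.6172*y^2 - 12.6897*y - 19.278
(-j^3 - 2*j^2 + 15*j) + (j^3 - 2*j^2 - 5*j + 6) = -4*j^2 + 10*j + 6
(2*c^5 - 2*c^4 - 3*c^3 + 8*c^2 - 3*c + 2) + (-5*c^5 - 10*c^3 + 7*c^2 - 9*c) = -3*c^5 - 2*c^4 - 13*c^3 + 15*c^2 - 12*c + 2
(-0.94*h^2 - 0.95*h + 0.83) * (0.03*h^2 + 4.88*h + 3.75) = -0.0282*h^4 - 4.6157*h^3 - 8.1361*h^2 + 0.4879*h + 3.1125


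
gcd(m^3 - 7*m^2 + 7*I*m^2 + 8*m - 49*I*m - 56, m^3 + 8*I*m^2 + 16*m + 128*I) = m + 8*I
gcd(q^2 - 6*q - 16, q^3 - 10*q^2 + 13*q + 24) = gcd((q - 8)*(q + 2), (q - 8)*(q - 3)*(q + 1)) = q - 8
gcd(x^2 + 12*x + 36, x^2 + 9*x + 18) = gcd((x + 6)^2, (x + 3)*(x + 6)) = x + 6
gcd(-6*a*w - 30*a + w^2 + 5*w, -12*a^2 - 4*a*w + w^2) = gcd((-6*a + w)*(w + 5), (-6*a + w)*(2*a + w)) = -6*a + w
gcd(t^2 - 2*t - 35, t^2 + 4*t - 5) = t + 5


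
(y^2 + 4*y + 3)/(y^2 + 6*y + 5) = (y + 3)/(y + 5)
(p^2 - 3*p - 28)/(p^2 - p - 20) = (p - 7)/(p - 5)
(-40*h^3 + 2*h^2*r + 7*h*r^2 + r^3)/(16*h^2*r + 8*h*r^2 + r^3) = (-10*h^2 + 3*h*r + r^2)/(r*(4*h + r))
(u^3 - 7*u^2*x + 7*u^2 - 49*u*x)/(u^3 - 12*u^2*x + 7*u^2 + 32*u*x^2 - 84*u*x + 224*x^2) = u*(u - 7*x)/(u^2 - 12*u*x + 32*x^2)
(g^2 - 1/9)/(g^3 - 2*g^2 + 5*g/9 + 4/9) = (3*g - 1)/(3*g^2 - 7*g + 4)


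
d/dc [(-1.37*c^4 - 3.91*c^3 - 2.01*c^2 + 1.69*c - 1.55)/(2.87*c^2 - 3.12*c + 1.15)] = (-7.8638*c^5 + 1.6015*c^4 + 18.0964*c^3 - 12.0686*c^2 + 4.274*c - 2.8925)/(8.2369*c^4 - 17.9088*c^3 + 16.3354*c^2 - 7.176*c + 1.3225)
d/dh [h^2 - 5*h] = 2*h - 5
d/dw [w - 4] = 1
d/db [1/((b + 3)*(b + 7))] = 2*(-b - 5)/(b^4 + 20*b^3 + 142*b^2 + 420*b + 441)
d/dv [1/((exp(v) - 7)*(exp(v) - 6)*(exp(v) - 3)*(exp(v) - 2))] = (-4*exp(3*v) + 54*exp(2*v) - 226*exp(v) + 288)*exp(v)/(exp(8*v) - 36*exp(7*v) + 550*exp(6*v) - 4644*exp(5*v) + 23641*exp(4*v) - 74160*exp(3*v) + 139896*exp(2*v) - 145152*exp(v) + 63504)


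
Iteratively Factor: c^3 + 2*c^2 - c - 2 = (c + 1)*(c^2 + c - 2) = (c + 1)*(c + 2)*(c - 1)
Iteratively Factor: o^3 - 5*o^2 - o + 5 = (o - 5)*(o^2 - 1) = (o - 5)*(o + 1)*(o - 1)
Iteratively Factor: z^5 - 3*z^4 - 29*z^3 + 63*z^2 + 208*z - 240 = (z - 4)*(z^4 + z^3 - 25*z^2 - 37*z + 60) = (z - 4)*(z + 3)*(z^3 - 2*z^2 - 19*z + 20) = (z - 5)*(z - 4)*(z + 3)*(z^2 + 3*z - 4) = (z - 5)*(z - 4)*(z - 1)*(z + 3)*(z + 4)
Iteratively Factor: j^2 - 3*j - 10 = (j + 2)*(j - 5)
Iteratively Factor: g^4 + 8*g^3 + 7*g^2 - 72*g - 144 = (g + 4)*(g^3 + 4*g^2 - 9*g - 36) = (g + 4)^2*(g^2 - 9) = (g - 3)*(g + 4)^2*(g + 3)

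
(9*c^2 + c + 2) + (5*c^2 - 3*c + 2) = 14*c^2 - 2*c + 4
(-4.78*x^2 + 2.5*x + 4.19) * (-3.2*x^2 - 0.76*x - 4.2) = 15.296*x^4 - 4.3672*x^3 + 4.768*x^2 - 13.6844*x - 17.598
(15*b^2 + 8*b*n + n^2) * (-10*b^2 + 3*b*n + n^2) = -150*b^4 - 35*b^3*n + 29*b^2*n^2 + 11*b*n^3 + n^4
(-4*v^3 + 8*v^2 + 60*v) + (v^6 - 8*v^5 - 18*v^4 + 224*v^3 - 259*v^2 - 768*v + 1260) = v^6 - 8*v^5 - 18*v^4 + 220*v^3 - 251*v^2 - 708*v + 1260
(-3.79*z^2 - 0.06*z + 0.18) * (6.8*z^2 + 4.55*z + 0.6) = -25.772*z^4 - 17.6525*z^3 - 1.323*z^2 + 0.783*z + 0.108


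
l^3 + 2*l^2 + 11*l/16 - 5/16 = (l - 1/4)*(l + 1)*(l + 5/4)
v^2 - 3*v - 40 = (v - 8)*(v + 5)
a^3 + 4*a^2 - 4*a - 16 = (a - 2)*(a + 2)*(a + 4)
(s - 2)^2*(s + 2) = s^3 - 2*s^2 - 4*s + 8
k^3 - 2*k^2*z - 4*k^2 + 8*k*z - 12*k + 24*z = (k - 6)*(k + 2)*(k - 2*z)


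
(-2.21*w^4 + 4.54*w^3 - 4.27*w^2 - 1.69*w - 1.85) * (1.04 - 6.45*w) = 14.2545*w^5 - 31.5814*w^4 + 32.2631*w^3 + 6.4597*w^2 + 10.1749*w - 1.924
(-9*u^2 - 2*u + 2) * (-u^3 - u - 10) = 9*u^5 + 2*u^4 + 7*u^3 + 92*u^2 + 18*u - 20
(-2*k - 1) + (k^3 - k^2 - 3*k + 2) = k^3 - k^2 - 5*k + 1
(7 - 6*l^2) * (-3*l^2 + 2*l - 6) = 18*l^4 - 12*l^3 + 15*l^2 + 14*l - 42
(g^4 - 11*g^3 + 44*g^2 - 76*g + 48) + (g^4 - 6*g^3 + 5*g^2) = 2*g^4 - 17*g^3 + 49*g^2 - 76*g + 48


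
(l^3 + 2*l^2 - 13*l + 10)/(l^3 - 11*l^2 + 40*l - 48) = (l^3 + 2*l^2 - 13*l + 10)/(l^3 - 11*l^2 + 40*l - 48)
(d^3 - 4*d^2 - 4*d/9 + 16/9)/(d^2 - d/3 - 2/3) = (3*d^2 - 14*d + 8)/(3*(d - 1))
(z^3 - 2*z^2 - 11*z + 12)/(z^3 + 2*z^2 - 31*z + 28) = (z + 3)/(z + 7)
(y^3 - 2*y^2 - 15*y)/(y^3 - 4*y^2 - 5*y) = (y + 3)/(y + 1)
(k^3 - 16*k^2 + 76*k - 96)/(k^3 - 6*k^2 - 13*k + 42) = (k^2 - 14*k + 48)/(k^2 - 4*k - 21)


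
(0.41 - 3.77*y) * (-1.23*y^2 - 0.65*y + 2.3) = 4.6371*y^3 + 1.9462*y^2 - 8.9375*y + 0.943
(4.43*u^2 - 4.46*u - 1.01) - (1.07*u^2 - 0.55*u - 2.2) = 3.36*u^2 - 3.91*u + 1.19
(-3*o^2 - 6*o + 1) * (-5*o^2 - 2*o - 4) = 15*o^4 + 36*o^3 + 19*o^2 + 22*o - 4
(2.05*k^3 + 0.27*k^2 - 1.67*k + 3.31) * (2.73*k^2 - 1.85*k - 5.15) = 5.5965*k^5 - 3.0554*k^4 - 15.6161*k^3 + 10.7353*k^2 + 2.477*k - 17.0465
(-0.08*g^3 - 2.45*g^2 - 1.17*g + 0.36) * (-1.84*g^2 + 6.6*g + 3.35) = 0.1472*g^5 + 3.98*g^4 - 14.2852*g^3 - 16.5919*g^2 - 1.5435*g + 1.206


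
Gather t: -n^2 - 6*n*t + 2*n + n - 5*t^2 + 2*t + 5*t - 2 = -n^2 + 3*n - 5*t^2 + t*(7 - 6*n) - 2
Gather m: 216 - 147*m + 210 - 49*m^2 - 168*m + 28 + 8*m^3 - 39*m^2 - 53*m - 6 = 8*m^3 - 88*m^2 - 368*m + 448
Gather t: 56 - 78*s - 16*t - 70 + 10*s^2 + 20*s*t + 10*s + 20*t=10*s^2 - 68*s + t*(20*s + 4) - 14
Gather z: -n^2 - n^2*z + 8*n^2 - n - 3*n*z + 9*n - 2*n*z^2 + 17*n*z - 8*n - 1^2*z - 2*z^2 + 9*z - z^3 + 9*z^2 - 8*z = 7*n^2 - z^3 + z^2*(7 - 2*n) + z*(-n^2 + 14*n)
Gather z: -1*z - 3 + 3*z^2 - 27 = 3*z^2 - z - 30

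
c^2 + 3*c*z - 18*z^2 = (c - 3*z)*(c + 6*z)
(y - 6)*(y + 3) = y^2 - 3*y - 18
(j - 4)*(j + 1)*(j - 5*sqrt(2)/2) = j^3 - 5*sqrt(2)*j^2/2 - 3*j^2 - 4*j + 15*sqrt(2)*j/2 + 10*sqrt(2)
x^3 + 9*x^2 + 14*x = x*(x + 2)*(x + 7)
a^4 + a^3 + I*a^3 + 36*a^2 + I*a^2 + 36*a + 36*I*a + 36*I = (a - 6*I)*(a + 6*I)*(-I*a + 1)*(I*a + I)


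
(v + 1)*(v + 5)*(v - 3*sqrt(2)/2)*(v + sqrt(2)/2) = v^4 - sqrt(2)*v^3 + 6*v^3 - 6*sqrt(2)*v^2 + 7*v^2/2 - 9*v - 5*sqrt(2)*v - 15/2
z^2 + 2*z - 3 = (z - 1)*(z + 3)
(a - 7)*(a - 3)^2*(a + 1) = a^4 - 12*a^3 + 38*a^2 - 12*a - 63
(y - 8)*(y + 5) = y^2 - 3*y - 40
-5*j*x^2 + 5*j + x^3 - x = (-5*j + x)*(x - 1)*(x + 1)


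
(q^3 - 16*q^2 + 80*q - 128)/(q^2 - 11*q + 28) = (q^2 - 12*q + 32)/(q - 7)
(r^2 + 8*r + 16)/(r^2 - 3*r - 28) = (r + 4)/(r - 7)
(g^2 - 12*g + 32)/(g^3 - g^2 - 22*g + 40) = (g - 8)/(g^2 + 3*g - 10)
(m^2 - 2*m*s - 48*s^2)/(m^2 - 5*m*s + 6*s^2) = (m^2 - 2*m*s - 48*s^2)/(m^2 - 5*m*s + 6*s^2)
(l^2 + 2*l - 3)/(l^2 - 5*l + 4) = (l + 3)/(l - 4)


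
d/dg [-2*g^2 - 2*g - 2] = -4*g - 2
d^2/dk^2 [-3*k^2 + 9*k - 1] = -6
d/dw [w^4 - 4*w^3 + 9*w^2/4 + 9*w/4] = 4*w^3 - 12*w^2 + 9*w/2 + 9/4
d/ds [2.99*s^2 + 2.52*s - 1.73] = 5.98*s + 2.52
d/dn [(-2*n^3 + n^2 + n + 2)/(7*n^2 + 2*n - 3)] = (-14*n^4 - 8*n^3 + 13*n^2 - 34*n - 7)/(49*n^4 + 28*n^3 - 38*n^2 - 12*n + 9)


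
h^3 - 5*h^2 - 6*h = h*(h - 6)*(h + 1)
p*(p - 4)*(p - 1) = p^3 - 5*p^2 + 4*p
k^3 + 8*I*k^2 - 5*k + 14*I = (k - I)*(k + 2*I)*(k + 7*I)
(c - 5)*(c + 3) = c^2 - 2*c - 15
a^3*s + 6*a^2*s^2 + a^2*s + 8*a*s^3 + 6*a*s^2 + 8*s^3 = (a + 2*s)*(a + 4*s)*(a*s + s)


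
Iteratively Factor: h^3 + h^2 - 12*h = (h + 4)*(h^2 - 3*h) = h*(h + 4)*(h - 3)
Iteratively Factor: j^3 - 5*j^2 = (j - 5)*(j^2) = j*(j - 5)*(j)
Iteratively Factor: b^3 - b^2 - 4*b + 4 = (b + 2)*(b^2 - 3*b + 2) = (b - 1)*(b + 2)*(b - 2)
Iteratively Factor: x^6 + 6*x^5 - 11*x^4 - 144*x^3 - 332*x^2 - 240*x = (x + 3)*(x^5 + 3*x^4 - 20*x^3 - 84*x^2 - 80*x) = (x + 2)*(x + 3)*(x^4 + x^3 - 22*x^2 - 40*x) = (x - 5)*(x + 2)*(x + 3)*(x^3 + 6*x^2 + 8*x) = (x - 5)*(x + 2)*(x + 3)*(x + 4)*(x^2 + 2*x) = (x - 5)*(x + 2)^2*(x + 3)*(x + 4)*(x)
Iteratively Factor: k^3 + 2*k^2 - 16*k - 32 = (k - 4)*(k^2 + 6*k + 8) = (k - 4)*(k + 4)*(k + 2)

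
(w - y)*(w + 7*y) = w^2 + 6*w*y - 7*y^2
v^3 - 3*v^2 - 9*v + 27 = (v - 3)^2*(v + 3)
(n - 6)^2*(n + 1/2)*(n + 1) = n^4 - 21*n^3/2 + 37*n^2/2 + 48*n + 18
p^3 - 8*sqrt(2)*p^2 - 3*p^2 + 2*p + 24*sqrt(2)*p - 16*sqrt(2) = (p - 2)*(p - 1)*(p - 8*sqrt(2))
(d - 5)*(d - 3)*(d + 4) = d^3 - 4*d^2 - 17*d + 60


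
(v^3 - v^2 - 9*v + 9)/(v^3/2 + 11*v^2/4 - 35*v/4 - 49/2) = 4*(v^3 - v^2 - 9*v + 9)/(2*v^3 + 11*v^2 - 35*v - 98)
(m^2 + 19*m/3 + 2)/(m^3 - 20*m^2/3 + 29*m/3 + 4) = (m + 6)/(m^2 - 7*m + 12)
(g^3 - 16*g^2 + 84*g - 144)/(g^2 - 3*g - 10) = (-g^3 + 16*g^2 - 84*g + 144)/(-g^2 + 3*g + 10)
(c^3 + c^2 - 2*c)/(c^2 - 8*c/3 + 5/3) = 3*c*(c + 2)/(3*c - 5)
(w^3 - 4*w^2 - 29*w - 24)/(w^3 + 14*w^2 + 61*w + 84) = (w^2 - 7*w - 8)/(w^2 + 11*w + 28)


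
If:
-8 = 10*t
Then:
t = -4/5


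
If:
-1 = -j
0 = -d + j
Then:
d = 1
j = 1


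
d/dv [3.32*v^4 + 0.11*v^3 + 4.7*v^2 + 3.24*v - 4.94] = 13.28*v^3 + 0.33*v^2 + 9.4*v + 3.24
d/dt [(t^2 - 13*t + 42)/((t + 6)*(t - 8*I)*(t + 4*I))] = (-t^4 + 26*t^3 + t^2*(-16 - 76*I) + t*(-120 + 336*I) - 3840 + 1008*I)/(t^6 + t^5*(12 - 8*I) + t^4*(84 - 96*I) + t^3*(576 - 544*I) + t^2*(2752 - 3072*I) + t*(12288 - 9216*I) + 36864)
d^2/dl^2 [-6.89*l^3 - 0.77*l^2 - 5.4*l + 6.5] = -41.34*l - 1.54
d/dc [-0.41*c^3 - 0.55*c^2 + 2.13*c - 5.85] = -1.23*c^2 - 1.1*c + 2.13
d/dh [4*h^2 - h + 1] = 8*h - 1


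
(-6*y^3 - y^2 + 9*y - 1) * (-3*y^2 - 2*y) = 18*y^5 + 15*y^4 - 25*y^3 - 15*y^2 + 2*y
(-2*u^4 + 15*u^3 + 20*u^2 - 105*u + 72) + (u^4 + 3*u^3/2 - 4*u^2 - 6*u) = -u^4 + 33*u^3/2 + 16*u^2 - 111*u + 72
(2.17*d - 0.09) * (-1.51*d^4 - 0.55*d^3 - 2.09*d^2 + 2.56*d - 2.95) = -3.2767*d^5 - 1.0576*d^4 - 4.4858*d^3 + 5.7433*d^2 - 6.6319*d + 0.2655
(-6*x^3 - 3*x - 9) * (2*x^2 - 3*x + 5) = -12*x^5 + 18*x^4 - 36*x^3 - 9*x^2 + 12*x - 45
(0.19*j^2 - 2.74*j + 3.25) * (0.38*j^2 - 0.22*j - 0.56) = 0.0722*j^4 - 1.083*j^3 + 1.7314*j^2 + 0.8194*j - 1.82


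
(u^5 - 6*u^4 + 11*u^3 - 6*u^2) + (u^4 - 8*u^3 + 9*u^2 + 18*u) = u^5 - 5*u^4 + 3*u^3 + 3*u^2 + 18*u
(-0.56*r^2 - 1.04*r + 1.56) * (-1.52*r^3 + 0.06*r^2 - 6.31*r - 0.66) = 0.8512*r^5 + 1.5472*r^4 + 1.1*r^3 + 7.0256*r^2 - 9.1572*r - 1.0296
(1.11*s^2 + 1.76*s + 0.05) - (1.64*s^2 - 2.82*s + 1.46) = -0.53*s^2 + 4.58*s - 1.41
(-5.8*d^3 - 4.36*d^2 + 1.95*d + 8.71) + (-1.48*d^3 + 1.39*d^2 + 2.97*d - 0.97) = -7.28*d^3 - 2.97*d^2 + 4.92*d + 7.74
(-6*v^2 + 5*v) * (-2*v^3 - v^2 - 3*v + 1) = 12*v^5 - 4*v^4 + 13*v^3 - 21*v^2 + 5*v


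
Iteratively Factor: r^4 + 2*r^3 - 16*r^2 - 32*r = (r - 4)*(r^3 + 6*r^2 + 8*r) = r*(r - 4)*(r^2 + 6*r + 8) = r*(r - 4)*(r + 4)*(r + 2)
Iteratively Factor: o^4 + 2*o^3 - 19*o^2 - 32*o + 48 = (o - 4)*(o^3 + 6*o^2 + 5*o - 12) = (o - 4)*(o - 1)*(o^2 + 7*o + 12) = (o - 4)*(o - 1)*(o + 3)*(o + 4)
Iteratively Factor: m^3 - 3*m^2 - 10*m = (m)*(m^2 - 3*m - 10) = m*(m - 5)*(m + 2)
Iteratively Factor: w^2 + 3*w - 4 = (w - 1)*(w + 4)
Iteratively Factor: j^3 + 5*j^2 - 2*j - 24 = (j + 3)*(j^2 + 2*j - 8) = (j - 2)*(j + 3)*(j + 4)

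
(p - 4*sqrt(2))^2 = p^2 - 8*sqrt(2)*p + 32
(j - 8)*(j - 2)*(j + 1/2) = j^3 - 19*j^2/2 + 11*j + 8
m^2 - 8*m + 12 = (m - 6)*(m - 2)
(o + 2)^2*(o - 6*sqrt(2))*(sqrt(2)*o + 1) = sqrt(2)*o^4 - 11*o^3 + 4*sqrt(2)*o^3 - 44*o^2 - 2*sqrt(2)*o^2 - 44*o - 24*sqrt(2)*o - 24*sqrt(2)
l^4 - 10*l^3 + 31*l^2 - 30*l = l*(l - 5)*(l - 3)*(l - 2)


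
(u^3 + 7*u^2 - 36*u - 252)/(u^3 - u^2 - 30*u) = (u^2 + 13*u + 42)/(u*(u + 5))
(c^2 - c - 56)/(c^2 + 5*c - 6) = (c^2 - c - 56)/(c^2 + 5*c - 6)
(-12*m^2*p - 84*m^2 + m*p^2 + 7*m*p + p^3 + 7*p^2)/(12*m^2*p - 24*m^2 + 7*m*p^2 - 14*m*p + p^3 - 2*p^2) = (-3*m*p - 21*m + p^2 + 7*p)/(3*m*p - 6*m + p^2 - 2*p)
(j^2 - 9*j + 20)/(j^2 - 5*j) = (j - 4)/j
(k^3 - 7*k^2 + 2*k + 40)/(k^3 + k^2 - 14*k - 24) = (k - 5)/(k + 3)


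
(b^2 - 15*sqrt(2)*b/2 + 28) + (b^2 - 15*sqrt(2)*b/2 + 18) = 2*b^2 - 15*sqrt(2)*b + 46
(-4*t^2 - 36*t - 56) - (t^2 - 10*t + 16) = -5*t^2 - 26*t - 72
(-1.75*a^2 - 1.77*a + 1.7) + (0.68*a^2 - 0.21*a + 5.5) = -1.07*a^2 - 1.98*a + 7.2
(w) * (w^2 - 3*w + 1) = w^3 - 3*w^2 + w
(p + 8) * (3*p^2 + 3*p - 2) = 3*p^3 + 27*p^2 + 22*p - 16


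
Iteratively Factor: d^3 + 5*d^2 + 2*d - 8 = (d - 1)*(d^2 + 6*d + 8) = (d - 1)*(d + 4)*(d + 2)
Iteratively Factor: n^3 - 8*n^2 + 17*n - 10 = (n - 2)*(n^2 - 6*n + 5) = (n - 2)*(n - 1)*(n - 5)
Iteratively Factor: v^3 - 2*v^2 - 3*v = (v)*(v^2 - 2*v - 3) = v*(v + 1)*(v - 3)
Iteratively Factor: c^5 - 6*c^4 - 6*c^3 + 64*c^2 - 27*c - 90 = (c - 3)*(c^4 - 3*c^3 - 15*c^2 + 19*c + 30) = (c - 3)*(c - 2)*(c^3 - c^2 - 17*c - 15) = (c - 3)*(c - 2)*(c + 1)*(c^2 - 2*c - 15) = (c - 5)*(c - 3)*(c - 2)*(c + 1)*(c + 3)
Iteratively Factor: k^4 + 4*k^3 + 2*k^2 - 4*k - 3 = (k + 1)*(k^3 + 3*k^2 - k - 3) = (k + 1)*(k + 3)*(k^2 - 1) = (k + 1)^2*(k + 3)*(k - 1)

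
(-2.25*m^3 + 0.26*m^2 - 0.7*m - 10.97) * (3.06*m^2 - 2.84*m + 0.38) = -6.885*m^5 + 7.1856*m^4 - 3.7354*m^3 - 31.4814*m^2 + 30.8888*m - 4.1686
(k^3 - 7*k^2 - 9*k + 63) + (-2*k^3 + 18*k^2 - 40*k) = -k^3 + 11*k^2 - 49*k + 63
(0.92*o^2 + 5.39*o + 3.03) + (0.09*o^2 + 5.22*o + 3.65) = 1.01*o^2 + 10.61*o + 6.68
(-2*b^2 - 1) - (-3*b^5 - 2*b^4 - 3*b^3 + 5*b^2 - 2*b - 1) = 3*b^5 + 2*b^4 + 3*b^3 - 7*b^2 + 2*b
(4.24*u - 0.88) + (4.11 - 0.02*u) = 4.22*u + 3.23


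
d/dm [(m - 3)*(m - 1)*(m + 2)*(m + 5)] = 4*m^3 + 9*m^2 - 30*m - 19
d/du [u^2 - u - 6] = 2*u - 1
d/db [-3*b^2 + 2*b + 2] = 2 - 6*b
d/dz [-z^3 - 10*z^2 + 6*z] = -3*z^2 - 20*z + 6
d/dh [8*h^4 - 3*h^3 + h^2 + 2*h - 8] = 32*h^3 - 9*h^2 + 2*h + 2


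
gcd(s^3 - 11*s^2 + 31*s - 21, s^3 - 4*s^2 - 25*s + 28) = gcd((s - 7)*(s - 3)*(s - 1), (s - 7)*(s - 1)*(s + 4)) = s^2 - 8*s + 7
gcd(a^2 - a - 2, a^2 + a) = a + 1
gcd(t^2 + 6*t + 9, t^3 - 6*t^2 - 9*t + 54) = t + 3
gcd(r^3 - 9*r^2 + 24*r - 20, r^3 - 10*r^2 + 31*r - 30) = r^2 - 7*r + 10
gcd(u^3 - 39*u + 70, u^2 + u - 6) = u - 2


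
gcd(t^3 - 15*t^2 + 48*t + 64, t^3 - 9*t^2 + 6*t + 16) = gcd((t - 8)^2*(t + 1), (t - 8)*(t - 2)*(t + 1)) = t^2 - 7*t - 8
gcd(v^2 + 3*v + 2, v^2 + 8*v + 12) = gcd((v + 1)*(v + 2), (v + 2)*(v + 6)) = v + 2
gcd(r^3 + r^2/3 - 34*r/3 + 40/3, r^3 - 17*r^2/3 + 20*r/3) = r - 5/3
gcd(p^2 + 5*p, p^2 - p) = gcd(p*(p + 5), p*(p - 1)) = p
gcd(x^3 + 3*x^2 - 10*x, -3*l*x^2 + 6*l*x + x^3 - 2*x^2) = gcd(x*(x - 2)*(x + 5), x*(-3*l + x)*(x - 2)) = x^2 - 2*x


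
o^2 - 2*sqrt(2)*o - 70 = (o - 7*sqrt(2))*(o + 5*sqrt(2))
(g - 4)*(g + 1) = g^2 - 3*g - 4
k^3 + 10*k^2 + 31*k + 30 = (k + 2)*(k + 3)*(k + 5)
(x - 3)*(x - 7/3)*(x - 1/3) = x^3 - 17*x^2/3 + 79*x/9 - 7/3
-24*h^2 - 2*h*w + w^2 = (-6*h + w)*(4*h + w)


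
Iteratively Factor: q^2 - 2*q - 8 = (q + 2)*(q - 4)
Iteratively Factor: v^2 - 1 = (v + 1)*(v - 1)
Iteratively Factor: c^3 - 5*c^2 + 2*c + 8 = (c - 4)*(c^2 - c - 2) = (c - 4)*(c - 2)*(c + 1)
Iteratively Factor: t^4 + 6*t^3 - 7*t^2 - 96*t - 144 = (t + 4)*(t^3 + 2*t^2 - 15*t - 36) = (t + 3)*(t + 4)*(t^2 - t - 12) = (t + 3)^2*(t + 4)*(t - 4)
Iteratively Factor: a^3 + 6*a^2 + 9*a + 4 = (a + 4)*(a^2 + 2*a + 1) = (a + 1)*(a + 4)*(a + 1)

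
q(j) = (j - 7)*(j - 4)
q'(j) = 2*j - 11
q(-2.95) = 69.15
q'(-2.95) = -16.90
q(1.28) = 15.56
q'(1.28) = -8.44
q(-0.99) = 39.87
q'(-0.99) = -12.98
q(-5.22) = 112.67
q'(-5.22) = -21.44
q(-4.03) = 88.57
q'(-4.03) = -19.06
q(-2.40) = 60.16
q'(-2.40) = -15.80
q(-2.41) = 60.32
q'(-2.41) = -15.82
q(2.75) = 5.31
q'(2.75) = -5.50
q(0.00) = 28.00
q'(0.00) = -11.00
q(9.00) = 10.00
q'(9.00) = 7.00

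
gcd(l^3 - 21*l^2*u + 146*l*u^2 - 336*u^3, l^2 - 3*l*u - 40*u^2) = -l + 8*u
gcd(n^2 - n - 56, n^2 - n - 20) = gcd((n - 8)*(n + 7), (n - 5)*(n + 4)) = 1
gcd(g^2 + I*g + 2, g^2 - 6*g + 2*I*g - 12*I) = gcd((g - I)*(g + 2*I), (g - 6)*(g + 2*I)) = g + 2*I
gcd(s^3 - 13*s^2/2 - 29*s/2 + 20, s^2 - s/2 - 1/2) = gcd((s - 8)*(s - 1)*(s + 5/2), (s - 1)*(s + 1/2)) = s - 1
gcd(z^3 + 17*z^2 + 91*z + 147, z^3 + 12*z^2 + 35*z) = z + 7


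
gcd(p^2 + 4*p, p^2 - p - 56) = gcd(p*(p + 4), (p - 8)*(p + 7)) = 1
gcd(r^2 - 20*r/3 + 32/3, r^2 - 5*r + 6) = 1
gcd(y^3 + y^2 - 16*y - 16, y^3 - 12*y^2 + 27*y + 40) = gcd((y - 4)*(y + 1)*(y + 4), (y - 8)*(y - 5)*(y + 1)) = y + 1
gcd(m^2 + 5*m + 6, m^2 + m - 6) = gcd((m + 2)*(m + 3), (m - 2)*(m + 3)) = m + 3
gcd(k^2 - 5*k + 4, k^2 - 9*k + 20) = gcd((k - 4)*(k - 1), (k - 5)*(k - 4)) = k - 4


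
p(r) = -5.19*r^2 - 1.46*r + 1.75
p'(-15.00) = 154.24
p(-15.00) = -1144.10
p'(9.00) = -94.88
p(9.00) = -431.78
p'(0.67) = -8.41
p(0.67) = -1.56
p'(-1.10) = 9.96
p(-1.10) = -2.92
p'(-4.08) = 40.89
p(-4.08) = -78.69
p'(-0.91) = 7.99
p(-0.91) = -1.22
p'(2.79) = -30.42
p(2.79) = -42.72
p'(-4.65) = 46.81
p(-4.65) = -103.68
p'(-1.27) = 11.72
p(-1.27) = -4.77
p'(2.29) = -25.23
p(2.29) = -28.81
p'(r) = -10.38*r - 1.46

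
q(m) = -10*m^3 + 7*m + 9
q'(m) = 7 - 30*m^2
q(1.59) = -20.07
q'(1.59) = -68.84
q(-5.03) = 1246.43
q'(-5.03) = -752.03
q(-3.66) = 473.66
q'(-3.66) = -394.87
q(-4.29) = 768.51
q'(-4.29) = -545.12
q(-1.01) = 12.23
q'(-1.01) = -23.60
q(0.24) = 10.54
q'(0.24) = 5.27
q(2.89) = -212.15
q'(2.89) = -243.56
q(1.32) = -4.76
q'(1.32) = -45.27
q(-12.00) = 17205.00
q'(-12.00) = -4313.00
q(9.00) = -7218.00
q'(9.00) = -2423.00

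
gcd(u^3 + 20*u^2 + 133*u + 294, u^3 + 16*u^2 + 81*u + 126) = u^2 + 13*u + 42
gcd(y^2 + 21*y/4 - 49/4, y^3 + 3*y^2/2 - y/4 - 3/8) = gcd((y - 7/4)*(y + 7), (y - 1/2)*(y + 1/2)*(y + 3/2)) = 1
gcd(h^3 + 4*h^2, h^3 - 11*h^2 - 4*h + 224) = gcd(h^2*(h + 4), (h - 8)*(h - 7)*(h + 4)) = h + 4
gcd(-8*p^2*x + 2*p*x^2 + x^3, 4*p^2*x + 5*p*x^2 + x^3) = 4*p*x + x^2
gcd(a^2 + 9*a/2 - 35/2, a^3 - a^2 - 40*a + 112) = a + 7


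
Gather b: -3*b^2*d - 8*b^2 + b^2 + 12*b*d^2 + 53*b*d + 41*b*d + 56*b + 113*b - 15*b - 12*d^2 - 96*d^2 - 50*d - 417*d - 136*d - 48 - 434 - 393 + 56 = b^2*(-3*d - 7) + b*(12*d^2 + 94*d + 154) - 108*d^2 - 603*d - 819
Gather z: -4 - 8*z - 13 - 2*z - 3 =-10*z - 20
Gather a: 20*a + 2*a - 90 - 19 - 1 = 22*a - 110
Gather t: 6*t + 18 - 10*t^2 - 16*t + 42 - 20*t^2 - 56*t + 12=-30*t^2 - 66*t + 72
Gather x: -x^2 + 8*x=-x^2 + 8*x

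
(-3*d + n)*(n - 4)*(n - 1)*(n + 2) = -3*d*n^3 + 9*d*n^2 + 18*d*n - 24*d + n^4 - 3*n^3 - 6*n^2 + 8*n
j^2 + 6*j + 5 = (j + 1)*(j + 5)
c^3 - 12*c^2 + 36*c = c*(c - 6)^2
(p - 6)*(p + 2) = p^2 - 4*p - 12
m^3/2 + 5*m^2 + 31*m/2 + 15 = (m/2 + 1)*(m + 3)*(m + 5)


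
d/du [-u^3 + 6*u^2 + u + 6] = -3*u^2 + 12*u + 1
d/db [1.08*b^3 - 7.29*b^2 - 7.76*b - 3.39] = 3.24*b^2 - 14.58*b - 7.76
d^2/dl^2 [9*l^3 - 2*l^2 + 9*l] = 54*l - 4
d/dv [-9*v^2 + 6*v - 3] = 6 - 18*v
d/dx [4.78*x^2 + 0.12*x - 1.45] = 9.56*x + 0.12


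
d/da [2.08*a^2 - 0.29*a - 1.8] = 4.16*a - 0.29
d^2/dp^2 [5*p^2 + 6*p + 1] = 10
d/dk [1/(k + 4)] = -1/(k + 4)^2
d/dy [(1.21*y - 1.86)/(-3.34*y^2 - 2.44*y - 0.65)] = (4.0414*y^2 - 12.4248*y - 5.3249)/(11.1556*y^4 + 16.2992*y^3 + 10.2956*y^2 + 3.172*y + 0.4225)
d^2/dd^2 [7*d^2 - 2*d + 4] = 14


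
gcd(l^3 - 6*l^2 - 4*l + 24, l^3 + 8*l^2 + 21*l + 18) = l + 2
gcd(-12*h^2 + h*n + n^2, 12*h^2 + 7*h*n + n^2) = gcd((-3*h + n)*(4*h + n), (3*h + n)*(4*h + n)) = 4*h + n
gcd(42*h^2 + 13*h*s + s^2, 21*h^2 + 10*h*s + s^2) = 7*h + s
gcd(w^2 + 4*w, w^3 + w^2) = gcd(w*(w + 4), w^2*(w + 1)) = w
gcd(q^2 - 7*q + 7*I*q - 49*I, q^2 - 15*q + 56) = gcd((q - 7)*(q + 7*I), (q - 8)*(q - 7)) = q - 7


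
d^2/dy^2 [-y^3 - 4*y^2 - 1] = -6*y - 8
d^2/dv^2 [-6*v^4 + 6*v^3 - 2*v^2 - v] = -72*v^2 + 36*v - 4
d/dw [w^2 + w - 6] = 2*w + 1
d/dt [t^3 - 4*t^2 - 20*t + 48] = 3*t^2 - 8*t - 20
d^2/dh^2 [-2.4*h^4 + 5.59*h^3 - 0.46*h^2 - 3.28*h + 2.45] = -28.8*h^2 + 33.54*h - 0.92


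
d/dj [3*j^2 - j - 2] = 6*j - 1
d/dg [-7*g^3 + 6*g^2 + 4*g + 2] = -21*g^2 + 12*g + 4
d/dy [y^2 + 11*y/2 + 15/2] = 2*y + 11/2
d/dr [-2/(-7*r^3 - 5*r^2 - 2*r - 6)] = 2*(-21*r^2 - 10*r - 2)/(7*r^3 + 5*r^2 + 2*r + 6)^2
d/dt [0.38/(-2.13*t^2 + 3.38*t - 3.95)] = (1.6188*t - 1.2844)/(2.13*t^2 - 3.38*t + 3.95)^2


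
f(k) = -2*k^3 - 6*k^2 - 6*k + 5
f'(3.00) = -96.00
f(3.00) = -121.00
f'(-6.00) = -150.00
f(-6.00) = 257.00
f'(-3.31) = -32.02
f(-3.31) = 31.65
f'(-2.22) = -8.93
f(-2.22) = 10.63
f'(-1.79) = -3.74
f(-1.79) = 7.99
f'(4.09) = -155.45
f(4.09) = -256.74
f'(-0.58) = -1.06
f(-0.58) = 6.85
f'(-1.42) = -1.06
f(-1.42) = 7.15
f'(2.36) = -67.74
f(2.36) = -68.87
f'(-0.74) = -0.41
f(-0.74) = 6.96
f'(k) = -6*k^2 - 12*k - 6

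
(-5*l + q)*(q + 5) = -5*l*q - 25*l + q^2 + 5*q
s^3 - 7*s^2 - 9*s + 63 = (s - 7)*(s - 3)*(s + 3)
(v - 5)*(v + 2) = v^2 - 3*v - 10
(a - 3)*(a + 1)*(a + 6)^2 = a^4 + 10*a^3 + 9*a^2 - 108*a - 108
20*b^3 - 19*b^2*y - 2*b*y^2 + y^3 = (-5*b + y)*(-b + y)*(4*b + y)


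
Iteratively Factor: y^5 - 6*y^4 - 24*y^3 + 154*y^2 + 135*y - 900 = (y + 4)*(y^4 - 10*y^3 + 16*y^2 + 90*y - 225) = (y - 5)*(y + 4)*(y^3 - 5*y^2 - 9*y + 45) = (y - 5)*(y + 3)*(y + 4)*(y^2 - 8*y + 15) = (y - 5)*(y - 3)*(y + 3)*(y + 4)*(y - 5)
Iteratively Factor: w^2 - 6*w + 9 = (w - 3)*(w - 3)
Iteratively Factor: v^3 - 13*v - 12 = (v + 3)*(v^2 - 3*v - 4) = (v + 1)*(v + 3)*(v - 4)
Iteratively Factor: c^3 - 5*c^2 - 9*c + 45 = (c - 5)*(c^2 - 9) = (c - 5)*(c - 3)*(c + 3)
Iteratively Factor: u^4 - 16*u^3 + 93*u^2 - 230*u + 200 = (u - 5)*(u^3 - 11*u^2 + 38*u - 40) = (u - 5)*(u - 4)*(u^2 - 7*u + 10) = (u - 5)*(u - 4)*(u - 2)*(u - 5)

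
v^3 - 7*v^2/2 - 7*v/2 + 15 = (v - 3)*(v - 5/2)*(v + 2)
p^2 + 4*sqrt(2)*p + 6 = (p + sqrt(2))*(p + 3*sqrt(2))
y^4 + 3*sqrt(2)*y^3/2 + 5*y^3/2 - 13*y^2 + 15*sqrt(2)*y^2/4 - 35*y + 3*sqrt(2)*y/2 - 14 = (y + 1/2)*(y + 2)*(y - 2*sqrt(2))*(y + 7*sqrt(2)/2)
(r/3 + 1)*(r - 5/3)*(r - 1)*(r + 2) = r^4/3 + 7*r^3/9 - 17*r^2/9 - 23*r/9 + 10/3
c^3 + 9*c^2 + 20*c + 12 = (c + 1)*(c + 2)*(c + 6)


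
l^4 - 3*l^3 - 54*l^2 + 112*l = l*(l - 8)*(l - 2)*(l + 7)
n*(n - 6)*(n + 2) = n^3 - 4*n^2 - 12*n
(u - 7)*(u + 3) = u^2 - 4*u - 21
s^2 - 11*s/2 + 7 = (s - 7/2)*(s - 2)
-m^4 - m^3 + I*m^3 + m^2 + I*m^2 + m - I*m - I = (m + 1)*(m - I)*(I*m - I)*(I*m + I)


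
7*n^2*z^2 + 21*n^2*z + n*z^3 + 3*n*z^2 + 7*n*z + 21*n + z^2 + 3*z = (7*n + z)*(z + 3)*(n*z + 1)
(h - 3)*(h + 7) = h^2 + 4*h - 21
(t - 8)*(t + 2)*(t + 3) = t^3 - 3*t^2 - 34*t - 48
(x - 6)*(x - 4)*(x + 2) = x^3 - 8*x^2 + 4*x + 48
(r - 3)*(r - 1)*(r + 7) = r^3 + 3*r^2 - 25*r + 21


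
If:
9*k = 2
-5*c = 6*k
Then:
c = -4/15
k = 2/9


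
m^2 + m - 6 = (m - 2)*(m + 3)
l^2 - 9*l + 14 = (l - 7)*(l - 2)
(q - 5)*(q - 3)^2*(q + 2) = q^4 - 9*q^3 + 17*q^2 + 33*q - 90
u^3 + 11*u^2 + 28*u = u*(u + 4)*(u + 7)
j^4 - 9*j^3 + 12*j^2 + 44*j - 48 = (j - 6)*(j - 4)*(j - 1)*(j + 2)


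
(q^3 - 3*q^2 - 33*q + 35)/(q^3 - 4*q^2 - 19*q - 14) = (q^2 + 4*q - 5)/(q^2 + 3*q + 2)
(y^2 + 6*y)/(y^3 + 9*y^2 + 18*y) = 1/(y + 3)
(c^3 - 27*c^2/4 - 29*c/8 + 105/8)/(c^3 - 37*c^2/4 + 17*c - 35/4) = (c + 3/2)/(c - 1)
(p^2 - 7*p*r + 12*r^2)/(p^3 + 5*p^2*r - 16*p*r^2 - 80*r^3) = (p - 3*r)/(p^2 + 9*p*r + 20*r^2)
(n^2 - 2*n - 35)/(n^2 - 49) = (n + 5)/(n + 7)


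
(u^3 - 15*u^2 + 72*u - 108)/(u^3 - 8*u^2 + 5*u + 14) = (u^3 - 15*u^2 + 72*u - 108)/(u^3 - 8*u^2 + 5*u + 14)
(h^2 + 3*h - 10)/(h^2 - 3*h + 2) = (h + 5)/(h - 1)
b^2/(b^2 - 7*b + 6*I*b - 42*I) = b^2/(b^2 + b*(-7 + 6*I) - 42*I)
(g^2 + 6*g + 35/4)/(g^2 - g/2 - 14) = (g + 5/2)/(g - 4)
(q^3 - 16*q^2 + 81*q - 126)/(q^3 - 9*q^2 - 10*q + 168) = (q - 3)/(q + 4)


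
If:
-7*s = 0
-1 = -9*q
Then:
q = 1/9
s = 0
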